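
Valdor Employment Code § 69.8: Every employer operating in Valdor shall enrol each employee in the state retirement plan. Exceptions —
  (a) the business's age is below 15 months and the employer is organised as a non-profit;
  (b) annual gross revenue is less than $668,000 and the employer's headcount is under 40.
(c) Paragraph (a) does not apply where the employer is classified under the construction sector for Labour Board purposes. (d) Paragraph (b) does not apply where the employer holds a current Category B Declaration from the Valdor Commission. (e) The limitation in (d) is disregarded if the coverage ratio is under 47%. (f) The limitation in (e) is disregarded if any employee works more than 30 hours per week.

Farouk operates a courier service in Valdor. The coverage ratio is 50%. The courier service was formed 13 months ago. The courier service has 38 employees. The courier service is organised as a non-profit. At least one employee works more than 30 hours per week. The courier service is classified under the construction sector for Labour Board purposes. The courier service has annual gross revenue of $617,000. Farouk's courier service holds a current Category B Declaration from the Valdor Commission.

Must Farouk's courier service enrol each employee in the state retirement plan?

Exception (a)'s conditions are all satisfied: the business's age is 13 months, below the 15 months limit; the employer is a non-profit. However, paragraph (c) must be considered: (c) operates against (a): the courier service is classified under the construction sector. So (a) is unavailable.
Exception (b)'s conditions are all satisfied: annual gross revenue is $617,000, less than the $668,000 limit; the employer's headcount is 38, under the 40 limit. But applying paragraphs (d)–(f): (d) is triggered — a current Category B Declaration is held. (e), which would lift (d), is not engaged — the coverage ratio is 50%, not under 47%. Exception (b) does not apply.
No exception is made out. Farouk's courier service falls within the general rule.

Yes — Farouk's courier service must enrol each employee in the state retirement plan.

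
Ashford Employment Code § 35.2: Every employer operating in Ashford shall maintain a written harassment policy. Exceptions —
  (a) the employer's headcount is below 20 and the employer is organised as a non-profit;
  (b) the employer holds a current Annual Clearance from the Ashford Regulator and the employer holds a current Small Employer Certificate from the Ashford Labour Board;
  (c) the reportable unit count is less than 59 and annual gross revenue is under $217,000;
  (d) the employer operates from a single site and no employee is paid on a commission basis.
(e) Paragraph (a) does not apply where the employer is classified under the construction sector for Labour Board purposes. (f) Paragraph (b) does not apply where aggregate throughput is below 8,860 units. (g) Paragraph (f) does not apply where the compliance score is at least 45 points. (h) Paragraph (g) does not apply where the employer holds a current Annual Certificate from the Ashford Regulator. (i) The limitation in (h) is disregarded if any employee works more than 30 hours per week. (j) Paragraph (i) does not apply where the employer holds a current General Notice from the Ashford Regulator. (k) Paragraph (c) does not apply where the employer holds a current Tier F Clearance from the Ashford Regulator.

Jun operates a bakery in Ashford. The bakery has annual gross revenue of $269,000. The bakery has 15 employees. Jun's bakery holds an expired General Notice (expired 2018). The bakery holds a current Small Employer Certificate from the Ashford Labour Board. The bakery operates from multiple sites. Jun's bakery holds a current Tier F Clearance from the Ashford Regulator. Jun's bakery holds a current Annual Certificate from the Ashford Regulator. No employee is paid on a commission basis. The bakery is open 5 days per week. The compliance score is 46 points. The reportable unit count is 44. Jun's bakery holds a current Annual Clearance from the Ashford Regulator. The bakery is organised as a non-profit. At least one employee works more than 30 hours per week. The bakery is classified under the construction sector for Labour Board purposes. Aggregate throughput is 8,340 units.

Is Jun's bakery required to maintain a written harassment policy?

All of (a)'s requirements are met (the employer's headcount is 15, below the 20 limit; the employer is a non-profit). But: (e) operates against (a): the bakery is classified under the construction sector. (a) is therefore removed.
Exception (b): a current Annual Clearance is held; a current Small Employer Certificate is held — every condition holds. Applying paragraphs (f)–(j): (f) would limit (b) — aggregate throughput is 8,340 units, below the 8,860 units limit — but (g) sets (f) aside: (g) is engaged — the compliance score is 46 points, meeting the 45 points threshold. (h) would limit (g) — a current Annual Certificate is held — but (i) sets (h) aside: (i) is triggered — at least one employee exceeds 30 hours/week. (j) is not engaged (no current General Notice is held), so (i) stands. Exception (b) stands.
Exception (c) does not apply: annual gross revenue is $269,000, not under $217,000.
Exception (d) requires that the employer operates from a single site; but the employer operates from multiple sites, so (d) is unavailable.

No — exception (b) applies; Jun's bakery is not required to maintain a written harassment policy.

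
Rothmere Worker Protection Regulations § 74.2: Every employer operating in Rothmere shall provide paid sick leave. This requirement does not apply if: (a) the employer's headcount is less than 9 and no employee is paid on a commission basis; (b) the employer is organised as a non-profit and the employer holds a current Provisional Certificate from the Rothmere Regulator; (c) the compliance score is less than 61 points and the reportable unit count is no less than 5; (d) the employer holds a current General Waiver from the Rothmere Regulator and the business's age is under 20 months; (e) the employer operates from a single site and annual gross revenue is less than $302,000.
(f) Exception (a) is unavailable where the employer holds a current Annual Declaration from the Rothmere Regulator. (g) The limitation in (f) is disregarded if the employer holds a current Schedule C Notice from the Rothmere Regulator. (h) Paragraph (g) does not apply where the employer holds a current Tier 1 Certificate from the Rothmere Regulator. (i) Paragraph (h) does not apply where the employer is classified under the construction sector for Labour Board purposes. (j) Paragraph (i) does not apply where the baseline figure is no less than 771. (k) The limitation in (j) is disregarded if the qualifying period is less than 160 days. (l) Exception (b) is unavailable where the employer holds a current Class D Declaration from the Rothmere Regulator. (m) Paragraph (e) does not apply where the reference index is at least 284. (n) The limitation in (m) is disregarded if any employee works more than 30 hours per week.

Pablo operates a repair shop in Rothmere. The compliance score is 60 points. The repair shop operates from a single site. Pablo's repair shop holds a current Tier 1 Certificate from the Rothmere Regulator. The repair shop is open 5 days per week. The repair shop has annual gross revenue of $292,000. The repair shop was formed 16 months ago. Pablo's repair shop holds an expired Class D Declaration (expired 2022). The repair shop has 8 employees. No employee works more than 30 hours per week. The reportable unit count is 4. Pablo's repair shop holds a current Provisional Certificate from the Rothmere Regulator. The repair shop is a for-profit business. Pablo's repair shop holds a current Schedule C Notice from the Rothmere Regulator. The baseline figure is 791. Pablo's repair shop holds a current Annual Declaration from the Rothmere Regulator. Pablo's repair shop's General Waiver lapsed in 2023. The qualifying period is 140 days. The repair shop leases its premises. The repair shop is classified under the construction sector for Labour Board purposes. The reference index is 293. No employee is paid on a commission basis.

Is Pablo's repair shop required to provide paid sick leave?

Exception (a): the employer's headcount is 8, less than the 9 limit; no employee is paid on commission — every condition holds. Under paragraphs (f)–(k): (f) operates (a current Annual Declaration is held), but is displaced by (g): (g) operates against (f): a current Schedule C Notice is held. (h) applies (a current Tier 1 Certificate is held), but is set aside by (i): (i) is engaged — the repair shop is classified under the construction sector. (j) is engaged (the baseline figure is 791, meeting the 771 threshold), but yields to (k): (k) operates against (j): the qualifying period is 140 days, less than the 160 days limit. So (a) applies.
Exception (b) does not apply: the employer is for-profit.
Exception (c) requires that the reportable unit count is no less than 5; but the reportable unit count is 4, short of 5, so (c) is unavailable.
Exception (d) requires that the employer holds a current General Waiver from the Rothmere Regulator; but no current General Waiver is held, so (d) is unavailable.
All of (e)'s requirements are met (the employer operates from a single site; annual gross revenue is $292,000, less than the $302,000 limit). But applying paragraphs (m)–(n): (m) is engaged — the reference index is 293, meeting the 284 threshold. (n), which would lift (m), does not operate here — no employee exceeds 30 hours/week. (e) is therefore removed.

No — exception (a) applies; Pablo's repair shop is not required to provide paid sick leave.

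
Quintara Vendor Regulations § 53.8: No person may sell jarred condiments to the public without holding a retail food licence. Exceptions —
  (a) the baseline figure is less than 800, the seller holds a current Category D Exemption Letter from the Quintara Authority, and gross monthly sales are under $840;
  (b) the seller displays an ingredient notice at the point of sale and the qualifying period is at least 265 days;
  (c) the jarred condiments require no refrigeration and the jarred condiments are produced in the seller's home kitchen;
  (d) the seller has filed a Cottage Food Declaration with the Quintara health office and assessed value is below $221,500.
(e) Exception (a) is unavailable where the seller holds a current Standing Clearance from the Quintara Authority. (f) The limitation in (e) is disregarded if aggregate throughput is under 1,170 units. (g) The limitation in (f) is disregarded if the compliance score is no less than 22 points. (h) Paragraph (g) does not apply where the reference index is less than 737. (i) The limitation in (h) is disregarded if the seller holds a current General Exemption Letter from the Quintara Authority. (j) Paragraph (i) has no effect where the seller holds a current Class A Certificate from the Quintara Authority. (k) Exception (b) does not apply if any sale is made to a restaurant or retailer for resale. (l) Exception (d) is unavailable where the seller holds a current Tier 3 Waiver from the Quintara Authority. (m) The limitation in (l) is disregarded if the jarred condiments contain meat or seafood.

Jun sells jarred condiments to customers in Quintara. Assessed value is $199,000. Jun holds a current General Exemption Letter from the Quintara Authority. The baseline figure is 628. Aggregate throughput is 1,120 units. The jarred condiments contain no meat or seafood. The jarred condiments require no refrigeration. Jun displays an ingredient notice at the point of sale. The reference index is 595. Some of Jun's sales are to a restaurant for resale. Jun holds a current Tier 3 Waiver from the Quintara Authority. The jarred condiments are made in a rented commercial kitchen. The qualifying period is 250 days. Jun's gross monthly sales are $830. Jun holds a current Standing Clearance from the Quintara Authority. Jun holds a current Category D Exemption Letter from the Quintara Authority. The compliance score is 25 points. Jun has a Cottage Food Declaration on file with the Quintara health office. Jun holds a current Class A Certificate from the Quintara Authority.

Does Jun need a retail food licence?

Exception (a)'s conditions are all satisfied: the baseline figure is 628, less than the 800 limit; a current Category D Exemption Letter is held; gross monthly sales are $830, under the $840 limit. As to paragraphs (e)–(j): (e) operates (a current Standing Clearance is held), but is displaced by (f): (f) operates — aggregate throughput is 1,120 units, under the 1,170 units limit. (g) would limit (f) — the compliance score is 25 points, meeting the 22 points threshold — but (h) sets (g) aside: (h) is engaged — the reference index is 595, less than the 737 limit. (i) would limit (h) — a current General Exemption Letter is held — but (j) sets (i) aside: (j) is engaged — a current Class A Certificate is held. Exception (a) stands.
Exception (b) fails — the qualifying period is 250 days, short of 265 days.
Exception (c) does not apply: the jarred condiments are made in a commercial kitchen, not a home kitchen.
Exception (d): a Cottage Food Declaration is on file; assessed value is $199,000, below the $221,500 limit — every condition holds. Turning to paragraphs (l)–(m): (l) applies — a current Tier 3 Waiver is held. (m) is not triggered (the jarred condiments contain no meat or seafood), so (l) stands. (d) is therefore removed.

No — exception (a) applies; Jun is not required to hold a retail food licence.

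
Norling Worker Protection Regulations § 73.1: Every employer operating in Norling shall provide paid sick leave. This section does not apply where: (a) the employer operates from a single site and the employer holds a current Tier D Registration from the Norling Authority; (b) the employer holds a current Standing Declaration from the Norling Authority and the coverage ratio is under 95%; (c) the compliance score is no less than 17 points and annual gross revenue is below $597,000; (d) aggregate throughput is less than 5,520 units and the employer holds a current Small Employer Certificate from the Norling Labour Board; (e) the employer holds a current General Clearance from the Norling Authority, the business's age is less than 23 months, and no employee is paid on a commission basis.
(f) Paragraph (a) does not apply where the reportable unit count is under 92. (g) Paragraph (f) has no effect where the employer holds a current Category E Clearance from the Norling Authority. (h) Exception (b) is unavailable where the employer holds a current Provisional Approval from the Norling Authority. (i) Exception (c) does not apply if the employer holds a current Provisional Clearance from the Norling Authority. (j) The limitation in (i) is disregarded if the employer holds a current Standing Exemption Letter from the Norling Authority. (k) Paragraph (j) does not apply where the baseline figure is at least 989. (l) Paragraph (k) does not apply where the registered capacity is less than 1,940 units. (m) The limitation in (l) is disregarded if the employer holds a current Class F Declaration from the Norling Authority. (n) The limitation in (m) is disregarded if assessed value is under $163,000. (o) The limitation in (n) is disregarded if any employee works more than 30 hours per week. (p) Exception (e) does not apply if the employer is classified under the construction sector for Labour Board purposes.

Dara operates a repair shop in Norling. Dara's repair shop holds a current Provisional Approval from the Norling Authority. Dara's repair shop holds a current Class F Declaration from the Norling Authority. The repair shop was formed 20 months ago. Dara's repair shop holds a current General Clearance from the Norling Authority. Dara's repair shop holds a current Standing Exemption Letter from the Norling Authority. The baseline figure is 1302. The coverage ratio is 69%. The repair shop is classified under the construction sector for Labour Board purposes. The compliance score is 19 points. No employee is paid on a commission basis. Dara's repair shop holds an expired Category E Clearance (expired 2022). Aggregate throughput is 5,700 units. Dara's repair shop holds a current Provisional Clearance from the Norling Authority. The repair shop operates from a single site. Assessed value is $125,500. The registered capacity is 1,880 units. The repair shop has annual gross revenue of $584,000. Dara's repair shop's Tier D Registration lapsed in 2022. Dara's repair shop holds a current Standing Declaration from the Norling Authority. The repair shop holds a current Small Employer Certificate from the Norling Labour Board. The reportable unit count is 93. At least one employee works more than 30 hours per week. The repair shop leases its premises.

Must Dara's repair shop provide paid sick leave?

Exception (a) requires that the employer holds a current Tier D Registration from the Norling Authority; but the Tier D Registration is not current, so (a) is unavailable.
Exception (b): a current Standing Declaration is held; the coverage ratio is 69%, under the 95% limit — every condition holds. Turning to paragraph (h): (h) is triggered — a current Provisional Approval is held. Exception (b) does not apply.
Exception (c) is satisfied on its face — the compliance score is 19 points, meeting the 17 points threshold; annual gross revenue is $584,000, below the $597,000 limit. Turning to paragraphs (i)–(o): (i) operates against (c): a current Provisional Clearance is held. (j) operates (a current Standing Exemption Letter is held), but yields to (k): (k) applies — the baseline figure is 1,302, meeting the 989 threshold. (l) would limit (k) — the registered capacity is 1,880 units, less than the 1,940 units limit — but (m) sets (l) aside: (m) operates against (l): a current Class F Declaration is held. (n) is engaged (assessed value is $125,500, under the $163,000 limit), but is itself disapplied by (o): (o) operates against (n): at least one employee exceeds 30 hours/week. (c) is therefore removed.
Exception (d) does not apply: aggregate throughput is 5,700 units, not less than 5,520 units.
All of (e)'s requirements are met (a current General Clearance is held; the business's age is 20 months, less than the 23 months limit; no employee is paid on commission). Turning to paragraph (p): (p) operates against (e): the repair shop is classified under the construction sector. (e) is therefore removed.
None of the exceptions is available; § 73.1 applies in full.

Yes — Dara's repair shop must provide paid sick leave.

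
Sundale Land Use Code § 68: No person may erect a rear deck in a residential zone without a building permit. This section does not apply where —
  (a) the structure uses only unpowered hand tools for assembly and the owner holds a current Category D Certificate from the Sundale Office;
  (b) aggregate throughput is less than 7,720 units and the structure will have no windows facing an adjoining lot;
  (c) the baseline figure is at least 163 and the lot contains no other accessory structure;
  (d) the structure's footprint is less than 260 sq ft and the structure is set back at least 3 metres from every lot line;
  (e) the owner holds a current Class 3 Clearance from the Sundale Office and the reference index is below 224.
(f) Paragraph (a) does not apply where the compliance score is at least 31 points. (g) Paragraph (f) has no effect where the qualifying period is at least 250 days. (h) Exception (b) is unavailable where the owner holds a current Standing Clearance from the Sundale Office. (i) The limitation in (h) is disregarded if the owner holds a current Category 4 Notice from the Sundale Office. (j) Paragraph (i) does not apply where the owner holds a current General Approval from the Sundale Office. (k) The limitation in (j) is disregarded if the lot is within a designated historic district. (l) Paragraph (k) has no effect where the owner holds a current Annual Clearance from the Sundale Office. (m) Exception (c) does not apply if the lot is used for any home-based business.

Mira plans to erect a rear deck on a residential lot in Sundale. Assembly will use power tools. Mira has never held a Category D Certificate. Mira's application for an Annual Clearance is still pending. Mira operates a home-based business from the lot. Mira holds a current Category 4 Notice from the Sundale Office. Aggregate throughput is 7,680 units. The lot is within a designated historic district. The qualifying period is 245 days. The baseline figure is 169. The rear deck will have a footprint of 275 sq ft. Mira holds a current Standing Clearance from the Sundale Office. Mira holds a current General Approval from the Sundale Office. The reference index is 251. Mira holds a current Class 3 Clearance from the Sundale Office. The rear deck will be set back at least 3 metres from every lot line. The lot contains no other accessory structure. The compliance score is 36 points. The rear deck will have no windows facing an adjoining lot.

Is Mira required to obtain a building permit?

Exception (a) does not apply: assembly uses power tools.
Exception (b) is satisfied on its face — aggregate throughput is 7,680 units, less than the 7,720 units limit; no windows face an adjoining lot. Considering the limiting provisions: (h) would limit (b) — a current Standing Clearance is held — but (i) sets (h) aside: (i) operates against (h): a current Category 4 Notice is held. (j) would limit (i) — a current General Approval is held — but (k) sets (j) aside: (k) applies — the lot is in a historic district. (l) is not triggered (there is no Annual Clearance in force), so (k) stands. (b) remains available.
Exception (c) is satisfied on its face — the baseline figure is 169, meeting the 163 threshold; the lot has no other accessory structure. But applying paragraph (m): (m) operates against (c): a home-based business operates on the lot. So (c) is unavailable.
Exception (d) fails — the structure's footprint is 275 sq ft, not less than 260 sq ft.
Exception (e) does not apply: the reference index is 251, not below 224.

No — exception (b) applies; Mira does not need a building permit.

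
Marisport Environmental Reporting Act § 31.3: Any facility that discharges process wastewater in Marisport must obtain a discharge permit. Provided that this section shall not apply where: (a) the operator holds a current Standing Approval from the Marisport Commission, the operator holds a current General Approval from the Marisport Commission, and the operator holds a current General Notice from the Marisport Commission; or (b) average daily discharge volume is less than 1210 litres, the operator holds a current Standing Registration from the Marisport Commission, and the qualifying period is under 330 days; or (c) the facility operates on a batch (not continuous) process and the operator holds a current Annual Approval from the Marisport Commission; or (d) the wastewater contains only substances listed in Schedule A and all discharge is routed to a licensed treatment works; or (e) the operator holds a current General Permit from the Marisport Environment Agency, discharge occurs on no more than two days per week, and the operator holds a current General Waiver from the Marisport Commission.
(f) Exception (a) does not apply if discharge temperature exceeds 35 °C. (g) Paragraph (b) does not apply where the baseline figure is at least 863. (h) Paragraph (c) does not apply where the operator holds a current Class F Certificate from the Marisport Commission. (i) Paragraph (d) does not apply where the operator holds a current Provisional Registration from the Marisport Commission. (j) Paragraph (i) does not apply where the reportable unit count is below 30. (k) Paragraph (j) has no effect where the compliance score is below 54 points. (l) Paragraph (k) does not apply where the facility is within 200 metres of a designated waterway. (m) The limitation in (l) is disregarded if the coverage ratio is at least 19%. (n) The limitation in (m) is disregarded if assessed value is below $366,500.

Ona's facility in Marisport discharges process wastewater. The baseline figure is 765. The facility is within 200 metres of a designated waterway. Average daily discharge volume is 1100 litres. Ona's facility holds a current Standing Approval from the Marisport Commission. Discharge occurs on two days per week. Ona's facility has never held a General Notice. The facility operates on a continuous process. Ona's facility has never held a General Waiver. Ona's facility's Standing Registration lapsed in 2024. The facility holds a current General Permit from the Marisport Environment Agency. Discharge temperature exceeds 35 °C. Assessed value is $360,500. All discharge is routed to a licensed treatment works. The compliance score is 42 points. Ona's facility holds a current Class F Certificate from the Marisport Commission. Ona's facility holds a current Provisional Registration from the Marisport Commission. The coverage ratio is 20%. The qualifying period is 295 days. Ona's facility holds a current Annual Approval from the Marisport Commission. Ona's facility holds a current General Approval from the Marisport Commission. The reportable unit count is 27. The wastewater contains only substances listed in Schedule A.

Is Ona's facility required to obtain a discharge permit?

Exception (a) fails — there is no General Notice in force.
Exception (b) fails — no current Standing Registration is held.
Exception (c) fails — the facility operates on a continuous process.
Exception (d): the wastewater is Schedule-A-only; discharge is routed to a licensed treatment works — every condition holds. Applying paragraphs (i)–(n): (i) operates (a current Provisional Registration is held), but is displaced by (j): (j) applies — the reportable unit count is 27, below the 30 limit. (k) is engaged (the compliance score is 42 points, below the 54 points limit), but yields to (l): (l) applies — the facility is within 200 m of a designated waterway. (m) operates (the coverage ratio is 20%, meeting the 19% threshold), but yields to (n): (n) operates against (m): assessed value is $360,500, below the $366,500 limit. So (d) applies.
Exception (e) fails — the General Waiver is not current.

No — exception (d) applies; Ona's facility is not required to obtain a discharge permit.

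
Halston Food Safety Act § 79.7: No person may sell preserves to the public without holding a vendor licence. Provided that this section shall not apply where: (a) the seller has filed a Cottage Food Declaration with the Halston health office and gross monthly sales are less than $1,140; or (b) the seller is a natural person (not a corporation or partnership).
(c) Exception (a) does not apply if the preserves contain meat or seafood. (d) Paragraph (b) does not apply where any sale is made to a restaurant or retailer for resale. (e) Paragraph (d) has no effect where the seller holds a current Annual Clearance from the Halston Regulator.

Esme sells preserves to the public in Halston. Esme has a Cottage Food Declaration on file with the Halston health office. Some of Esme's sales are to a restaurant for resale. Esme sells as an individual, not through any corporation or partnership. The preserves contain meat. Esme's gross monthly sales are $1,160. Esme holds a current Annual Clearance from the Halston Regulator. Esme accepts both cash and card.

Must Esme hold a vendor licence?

No — exception (b) applies; Esme is not required to hold a vendor licence.

Exception (a) fails — gross monthly sales are $1,160, not less than $1,140.
Exception (b): the seller is a natural person — every condition holds. Under paragraphs (d)–(e): (d) would limit (b) — some sales are to a restaurant for resale — but (e) sets (d) aside: (e) operates against (d): a current Annual Clearance is held. Exception (b) stands.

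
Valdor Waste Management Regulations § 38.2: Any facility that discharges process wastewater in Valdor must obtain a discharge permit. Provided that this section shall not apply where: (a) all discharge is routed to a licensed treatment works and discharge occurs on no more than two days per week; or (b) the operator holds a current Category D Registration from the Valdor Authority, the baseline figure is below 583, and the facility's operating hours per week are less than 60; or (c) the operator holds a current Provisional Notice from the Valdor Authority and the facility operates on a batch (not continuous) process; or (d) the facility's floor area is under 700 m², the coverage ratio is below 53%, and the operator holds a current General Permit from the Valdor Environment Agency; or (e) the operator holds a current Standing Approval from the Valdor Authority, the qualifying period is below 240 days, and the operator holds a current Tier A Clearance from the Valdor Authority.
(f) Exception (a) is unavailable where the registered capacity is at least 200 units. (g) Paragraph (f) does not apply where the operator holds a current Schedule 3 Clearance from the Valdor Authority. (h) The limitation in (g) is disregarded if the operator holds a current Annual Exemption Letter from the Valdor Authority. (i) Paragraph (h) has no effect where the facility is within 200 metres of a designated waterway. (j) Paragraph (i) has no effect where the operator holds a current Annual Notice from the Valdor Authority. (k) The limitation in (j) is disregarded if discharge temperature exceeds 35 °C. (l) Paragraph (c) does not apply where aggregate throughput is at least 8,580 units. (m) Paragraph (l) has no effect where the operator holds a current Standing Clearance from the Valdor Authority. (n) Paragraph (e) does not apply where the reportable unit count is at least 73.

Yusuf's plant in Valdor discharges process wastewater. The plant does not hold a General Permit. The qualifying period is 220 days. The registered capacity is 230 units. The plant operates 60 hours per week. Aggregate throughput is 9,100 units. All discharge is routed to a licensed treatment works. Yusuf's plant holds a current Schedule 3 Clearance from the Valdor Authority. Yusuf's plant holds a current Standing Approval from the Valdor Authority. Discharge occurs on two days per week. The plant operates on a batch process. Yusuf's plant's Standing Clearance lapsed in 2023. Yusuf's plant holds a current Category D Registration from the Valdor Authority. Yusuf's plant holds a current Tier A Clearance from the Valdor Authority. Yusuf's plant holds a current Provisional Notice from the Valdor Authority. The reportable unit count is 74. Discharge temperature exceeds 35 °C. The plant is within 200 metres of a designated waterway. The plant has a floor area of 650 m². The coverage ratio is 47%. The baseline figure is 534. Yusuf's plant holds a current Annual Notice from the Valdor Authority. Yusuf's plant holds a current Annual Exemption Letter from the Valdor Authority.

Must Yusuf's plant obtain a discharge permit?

No — exception (a) applies; Yusuf's plant is not required to obtain a discharge permit.

Exception (a) is satisfied on its face — discharge is routed to a licensed treatment works; discharge occurs on no more than two days per week. Considering the limiting provisions: (f) operates (the registered capacity is 230 units, meeting the 200 units threshold), but is set aside by (g): (g) is engaged — a current Schedule 3 Clearance is held. (h) applies (a current Annual Exemption Letter is held), but is overridden by (i): (i) operates — the plant is within 200 m of a designated waterway. (j) applies (a current Annual Notice is held), but is set aside by (k): (k) operates against (j): discharge temperature exceeds 35 °C. So (a) applies.
Exception (b) fails — the facility's operating hours per week are 60, not less than 60.
Exception (c) is satisfied on its face — a current Provisional Notice is held; the facility operates on a batch process. Turning to paragraphs (l)–(m): (l) operates against (c): aggregate throughput is 9,100 units, meeting the 8,580 units threshold. (m), which would lift (l), is not engaged — no current Standing Clearance is held. (c) is therefore removed.
Exception (d) does not apply: no General Permit is held.
Exception (e)'s conditions are all satisfied: a current Standing Approval is held; the qualifying period is 220 days, below the 240 days limit; a current Tier A Clearance is held. But applying paragraph (n): (n) is engaged — the reportable unit count is 74, meeting the 73 threshold. So (e) is unavailable.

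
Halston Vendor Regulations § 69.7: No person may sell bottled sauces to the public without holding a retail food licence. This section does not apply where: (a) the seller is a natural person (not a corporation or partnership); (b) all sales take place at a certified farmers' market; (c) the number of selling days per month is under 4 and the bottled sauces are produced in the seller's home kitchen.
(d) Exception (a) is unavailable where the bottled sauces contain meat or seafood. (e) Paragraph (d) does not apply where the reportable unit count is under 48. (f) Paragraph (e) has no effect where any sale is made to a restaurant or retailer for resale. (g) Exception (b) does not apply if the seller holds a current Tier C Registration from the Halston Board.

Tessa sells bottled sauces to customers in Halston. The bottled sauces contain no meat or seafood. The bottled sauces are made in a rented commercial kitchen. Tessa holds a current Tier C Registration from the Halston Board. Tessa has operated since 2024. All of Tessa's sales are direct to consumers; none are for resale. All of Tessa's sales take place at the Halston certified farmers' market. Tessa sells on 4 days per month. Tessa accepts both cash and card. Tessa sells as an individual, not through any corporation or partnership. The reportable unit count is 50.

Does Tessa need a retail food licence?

No — exception (a) applies; Tessa is not required to hold a retail food licence.

Exception (a) is satisfied on its face — the seller is a natural person. Under paragraphs (d)–(f): (d) does not operate here — the bottled sauces contain no meat or seafood. So (a) applies.
Exception (b): all sales are at a certified farmers' market — every condition holds. But applying paragraph (g): (g) operates against (b): a current Tier C Registration is held. (b) is therefore removed.
Exception (c) requires that the number of selling days per month is under 4; but the number of selling days per month is 4, not under 4, so (c) is unavailable.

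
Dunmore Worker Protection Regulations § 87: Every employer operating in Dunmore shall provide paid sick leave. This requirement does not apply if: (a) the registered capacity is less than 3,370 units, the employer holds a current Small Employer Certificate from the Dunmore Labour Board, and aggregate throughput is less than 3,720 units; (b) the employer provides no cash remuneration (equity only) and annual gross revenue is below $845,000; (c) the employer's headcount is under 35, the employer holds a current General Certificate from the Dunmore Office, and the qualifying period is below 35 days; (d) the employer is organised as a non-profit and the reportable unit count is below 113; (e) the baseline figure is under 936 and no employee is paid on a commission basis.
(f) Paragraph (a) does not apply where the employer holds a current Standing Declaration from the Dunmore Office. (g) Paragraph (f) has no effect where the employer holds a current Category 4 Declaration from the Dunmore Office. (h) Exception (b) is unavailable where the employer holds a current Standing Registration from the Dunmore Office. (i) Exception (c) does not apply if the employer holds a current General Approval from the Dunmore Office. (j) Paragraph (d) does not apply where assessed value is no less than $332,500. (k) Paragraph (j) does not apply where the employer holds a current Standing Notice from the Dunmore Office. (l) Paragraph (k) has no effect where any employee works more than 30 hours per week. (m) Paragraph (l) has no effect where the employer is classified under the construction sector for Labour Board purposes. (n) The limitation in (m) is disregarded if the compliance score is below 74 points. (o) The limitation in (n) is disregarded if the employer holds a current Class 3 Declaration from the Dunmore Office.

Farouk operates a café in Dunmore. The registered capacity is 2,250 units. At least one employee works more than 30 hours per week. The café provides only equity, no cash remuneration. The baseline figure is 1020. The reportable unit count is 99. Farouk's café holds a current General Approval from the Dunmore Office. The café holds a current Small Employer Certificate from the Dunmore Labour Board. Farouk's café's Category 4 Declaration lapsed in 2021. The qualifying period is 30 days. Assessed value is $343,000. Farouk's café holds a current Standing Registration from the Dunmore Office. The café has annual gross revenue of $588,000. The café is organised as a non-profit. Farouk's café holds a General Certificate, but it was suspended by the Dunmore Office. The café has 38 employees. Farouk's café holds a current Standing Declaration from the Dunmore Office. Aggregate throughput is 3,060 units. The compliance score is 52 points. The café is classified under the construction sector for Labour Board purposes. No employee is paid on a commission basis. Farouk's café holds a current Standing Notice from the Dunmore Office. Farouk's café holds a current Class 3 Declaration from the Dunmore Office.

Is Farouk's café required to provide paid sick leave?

No — exception (d) applies; Farouk's café is not required to provide paid sick leave.

Exception (a): the registered capacity is 2,250 units, less than the 3,370 units limit; a current Small Employer Certificate is held; aggregate throughput is 3,060 units, less than the 3,720 units limit — every condition holds. But: (f) operates against (a): a current Standing Declaration is held. (g), which would lift (f), is not engaged — there is no Category 4 Declaration in force. (a) is therefore removed.
All of (b)'s requirements are met (remuneration is equity-only; annual gross revenue is $588,000, below the $845,000 limit). However, paragraph (h) must be considered: (h) is triggered — a current Standing Registration is held. (b) is therefore removed.
Exception (c) requires that the employer's headcount is under 35; but the employer's headcount is 38, not under 35, so (c) is unavailable.
All of (d)'s requirements are met (the employer is a non-profit; the reportable unit count is 99, below the 113 limit). As to paragraphs (j)–(o): (j) applies (assessed value is $343,000, meeting the $332,500 threshold), but is set aside by (k): (k) applies — a current Standing Notice is held. (l) is triggered (at least one employee exceeds 30 hours/week), but is overridden by (m): (m) operates against (l): the café is classified under the construction sector. (n) operates (the compliance score is 52 points, below the 74 points limit), but is overridden by (o): (o) operates — a current Class 3 Declaration is held. So (d) applies.
Exception (e) requires that the baseline figure is under 936; but the baseline figure is 1,020, not under 936, so (e) is unavailable.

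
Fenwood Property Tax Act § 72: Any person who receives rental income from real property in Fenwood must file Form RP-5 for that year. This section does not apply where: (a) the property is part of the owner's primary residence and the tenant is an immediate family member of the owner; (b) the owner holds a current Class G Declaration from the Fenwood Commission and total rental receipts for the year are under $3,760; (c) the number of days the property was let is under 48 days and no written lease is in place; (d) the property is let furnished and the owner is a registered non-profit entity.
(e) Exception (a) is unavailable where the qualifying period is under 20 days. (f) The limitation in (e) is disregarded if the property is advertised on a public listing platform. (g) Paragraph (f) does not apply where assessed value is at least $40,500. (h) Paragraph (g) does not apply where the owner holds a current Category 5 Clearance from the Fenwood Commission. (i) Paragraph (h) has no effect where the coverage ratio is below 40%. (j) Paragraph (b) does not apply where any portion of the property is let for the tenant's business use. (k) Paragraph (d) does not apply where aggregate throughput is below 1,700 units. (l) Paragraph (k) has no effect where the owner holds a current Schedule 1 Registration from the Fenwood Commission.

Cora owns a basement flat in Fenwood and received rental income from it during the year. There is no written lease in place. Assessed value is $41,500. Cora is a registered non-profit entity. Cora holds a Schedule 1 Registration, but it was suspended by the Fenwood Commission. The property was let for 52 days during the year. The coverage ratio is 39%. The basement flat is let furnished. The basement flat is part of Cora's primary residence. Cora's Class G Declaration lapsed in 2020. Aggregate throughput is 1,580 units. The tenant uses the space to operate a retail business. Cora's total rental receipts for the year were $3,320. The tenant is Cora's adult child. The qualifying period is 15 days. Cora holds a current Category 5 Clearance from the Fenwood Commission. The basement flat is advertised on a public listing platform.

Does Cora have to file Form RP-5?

Exception (a)'s conditions are all satisfied: the basement flat is part of the primary residence; the tenant is an immediate family member. But applying paragraphs (e)–(i): (e) applies — the qualifying period is 15 days, under the 20 days limit. (f) would limit (e) — the property is publicly advertised — but (g) sets (f) aside: (g) operates — assessed value is $41,500, meeting the $40,500 threshold. (h) would limit (g) — a current Category 5 Clearance is held — but (i) sets (h) aside: (i) operates — the coverage ratio is 39%, below the 40% limit. (a) is therefore removed.
Exception (b) does not apply: there is no Class G Declaration in force.
Exception (c) does not apply: the number of days the property was let is 52 days, not under 48 days.
Exception (d) is satisfied on its face — the property is let furnished; Cora is a registered non-profit. But: (k) applies — aggregate throughput is 1,580 units, below the 1,700 units limit. (l), which would lift (k), does not operate here — the Schedule 1 Registration is not current. (d) is therefore removed.
Every exception is unavailable, so the rule governs.

Yes — Cora must file Form RP-5.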